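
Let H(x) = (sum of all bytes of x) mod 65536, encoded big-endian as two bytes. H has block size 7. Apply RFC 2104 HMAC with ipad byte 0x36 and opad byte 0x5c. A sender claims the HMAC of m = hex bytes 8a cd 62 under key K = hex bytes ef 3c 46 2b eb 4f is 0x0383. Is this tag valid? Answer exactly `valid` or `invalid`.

Key hex bytes ef 3c 46 2b eb 4f is 6 bytes ≤ B = 7; zero-pad to 7 bytes: K' = ef 3c 46 2b eb 4f 00.
K' ⊕ ipad = d9 0a 70 1d dd 79 36; K' ⊕ opad = b3 60 1a 77 b7 13 5c.
Inner hash: sum = 217+10+112+29+221+121+54+138+205+98 = 1205 → 04 b5.
Outer hash (recomputed tag): sum = 179+96+26+119+183+19+92+4+181 = 899 → 03 83.
Recomputed tag = 0383; claimed = 0383 → match.

valid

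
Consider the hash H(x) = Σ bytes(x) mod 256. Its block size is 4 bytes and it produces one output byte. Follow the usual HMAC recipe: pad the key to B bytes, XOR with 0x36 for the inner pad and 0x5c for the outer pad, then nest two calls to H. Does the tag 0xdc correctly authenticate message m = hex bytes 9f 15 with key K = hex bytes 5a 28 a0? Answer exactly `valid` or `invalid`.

valid

Key hex bytes 5a 28 a0 is 3 bytes ≤ B = 4; zero-pad to 4 bytes: K' = 5a 28 a0 00.
K' ⊕ ipad = 6c 1e 96 36; K' ⊕ opad = 06 74 fc 5c.
Inner hash: sum = 108+30+150+54+159+21 = 522; mod 256 = 10 → 0a.
Outer hash (recomputed tag): sum = 6+116+252+92+10 = 476; mod 256 = 220 → dc.
Recomputed tag = dc; claimed = dc → match.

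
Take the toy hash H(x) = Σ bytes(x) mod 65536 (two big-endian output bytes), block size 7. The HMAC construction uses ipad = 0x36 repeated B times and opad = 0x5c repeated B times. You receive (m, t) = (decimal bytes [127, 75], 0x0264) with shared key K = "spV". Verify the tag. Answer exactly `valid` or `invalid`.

valid

Key "spV" = 73 70 56 is 3 bytes ≤ B = 7; zero-pad to 7 bytes: K' = 73 70 56 00 00 00 00.
K' ⊕ ipad = 45 46 60 36 36 36 36; K' ⊕ opad = 2f 2c 0a 5c 5c 5c 5c.
Inner hash: sum = 69+70+96+54+54+54+54+127+75 = 653 → 02 8d.
Outer hash (recomputed tag): sum = 47+44+10+92+92+92+92+2+141 = 612 → 02 64.
Recomputed tag = 0264; claimed = 0264 → match.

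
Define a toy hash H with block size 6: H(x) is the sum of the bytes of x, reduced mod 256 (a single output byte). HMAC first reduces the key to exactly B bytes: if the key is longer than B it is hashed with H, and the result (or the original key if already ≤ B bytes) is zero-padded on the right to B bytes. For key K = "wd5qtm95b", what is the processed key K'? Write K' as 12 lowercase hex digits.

320000000000

|K| = 9 > B = 6, so first hash the key.
H(K): sum = 119+100+53+113+116+109+57+53+98 = 818; mod 256 = 50 → 32.
Zero-pad H(K) = 32 to 6 bytes: K' = 32 00 00 00 00 00.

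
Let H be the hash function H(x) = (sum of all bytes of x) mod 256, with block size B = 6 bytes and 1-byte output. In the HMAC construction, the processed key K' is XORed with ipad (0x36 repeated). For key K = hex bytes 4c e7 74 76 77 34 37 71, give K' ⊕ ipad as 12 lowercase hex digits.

Key hex bytes 4c e7 74 76 77 34 37 71 is 8 bytes > B = 6, so hash it first: H(key) = 70, then zero-pad to 6 bytes: K' = 70 00 00 00 00 00.
XOR each byte with 0x36: 70⊕36=46, 00⊕36=36, 00⊕36=36, 00⊕36=36, 00⊕36=36, 00⊕36=36.

463636363636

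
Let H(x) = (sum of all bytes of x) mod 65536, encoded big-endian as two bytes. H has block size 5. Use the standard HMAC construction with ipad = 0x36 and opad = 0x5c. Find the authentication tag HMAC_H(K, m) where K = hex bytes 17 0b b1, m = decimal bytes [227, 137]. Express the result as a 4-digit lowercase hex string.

0306

Key hex bytes 17 0b b1 is 3 bytes ≤ B = 5; zero-pad to 5 bytes: K' = 17 0b b1 00 00.
K' ⊕ ipad = 21 3d 87 36 36.  K' ⊕ opad = 4b 57 ed 5c 5c.
Inner input = (K'⊕ipad) ∥ m = 21 3d 87 36 36 ∥ e3 89.
Inner hash: sum = 33+61+135+54+54+227+137 = 701 → 02 bd.
Outer input = (K'⊕opad) ∥ inner = 4b 57 ed 5c 5c ∥ 02 bd.
Outer hash (tag): sum = 75+87+237+92+92+2+189 = 774 → 03 06.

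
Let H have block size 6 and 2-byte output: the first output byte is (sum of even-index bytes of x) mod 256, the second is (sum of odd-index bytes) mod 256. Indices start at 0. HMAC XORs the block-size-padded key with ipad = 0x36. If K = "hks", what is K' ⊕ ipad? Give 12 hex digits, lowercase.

Key "hks" = 68 6b 73 is 3 bytes ≤ B = 6; zero-pad to 6 bytes: K' = 68 6b 73 00 00 00.
XOR each byte with 0x36: 68⊕36=5e, 6b⊕36=5d, 73⊕36=45, 00⊕36=36, 00⊕36=36, 00⊕36=36.

5e5d45363636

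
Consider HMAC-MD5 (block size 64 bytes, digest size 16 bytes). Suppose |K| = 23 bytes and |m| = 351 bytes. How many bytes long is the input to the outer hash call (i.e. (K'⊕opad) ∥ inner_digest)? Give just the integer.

Key is 23 ≤ 64 bytes, zero-padded: |K'| = 64.
Outer input = (K'⊕opad) ∥ H(inner) → 64 + 16 = 80 bytes.

80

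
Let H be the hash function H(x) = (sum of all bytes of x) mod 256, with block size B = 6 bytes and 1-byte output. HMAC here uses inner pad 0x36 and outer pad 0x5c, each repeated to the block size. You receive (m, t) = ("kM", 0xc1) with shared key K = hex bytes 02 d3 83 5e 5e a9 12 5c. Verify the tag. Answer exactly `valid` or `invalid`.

invalid

Key hex bytes 02 d3 83 5e 5e a9 12 5c is 8 bytes > B = 6, so hash it first: H(key) = 2b, then zero-pad to 6 bytes: K' = 2b 00 00 00 00 00.
K' ⊕ ipad = 1d 36 36 36 36 36; K' ⊕ opad = 77 5c 5c 5c 5c 5c.
Inner hash: sum = 29+54+54+54+54+54+107+77 = 483; mod 256 = 227 → e3.
Outer hash (recomputed tag): sum = 119+92+92+92+92+92+227 = 806; mod 256 = 38 → 26.
Recomputed tag = 26; claimed = c1 → mismatch.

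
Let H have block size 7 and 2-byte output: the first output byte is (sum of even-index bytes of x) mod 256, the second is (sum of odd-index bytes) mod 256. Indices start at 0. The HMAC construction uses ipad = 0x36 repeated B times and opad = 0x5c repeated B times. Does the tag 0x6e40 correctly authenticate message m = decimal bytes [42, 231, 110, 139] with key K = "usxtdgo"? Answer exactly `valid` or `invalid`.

Key "usxtdgo" = 75 73 78 74 64 67 6f is exactly B = 7 bytes: K' = 75 73 78 74 64 67 6f.
K' ⊕ ipad = 43 45 4e 42 52 51 59; K' ⊕ opad = 29 2f 24 28 38 3b 33.
Inner hash: even-index sum = 686 mod 256 = 174; odd-index sum = 368 mod 256 = 112 → ae 70.
Outer hash (recomputed tag): even-index sum = 296 mod 256 = 40; odd-index sum = 320 mod 256 = 64 → 28 40.
Recomputed tag = 2840; claimed = 6e40 → mismatch.

invalid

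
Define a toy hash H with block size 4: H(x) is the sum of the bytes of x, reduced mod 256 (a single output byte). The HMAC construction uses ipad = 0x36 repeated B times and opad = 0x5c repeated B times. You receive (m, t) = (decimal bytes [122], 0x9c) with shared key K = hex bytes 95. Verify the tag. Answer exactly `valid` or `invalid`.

valid

Key hex bytes 95 is 1 byte ≤ B = 4; zero-pad to 4 bytes: K' = 95 00 00 00.
K' ⊕ ipad = a3 36 36 36; K' ⊕ opad = c9 5c 5c 5c.
Inner hash: sum = 163+54+54+54+122 = 447; mod 256 = 191 → bf.
Outer hash (recomputed tag): sum = 201+92+92+92+191 = 668; mod 256 = 156 → 9c.
Recomputed tag = 9c; claimed = 9c → match.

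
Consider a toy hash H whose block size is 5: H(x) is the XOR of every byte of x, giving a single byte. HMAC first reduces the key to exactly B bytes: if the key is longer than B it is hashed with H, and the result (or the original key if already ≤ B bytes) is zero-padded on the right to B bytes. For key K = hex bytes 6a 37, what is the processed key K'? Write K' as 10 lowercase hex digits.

Key hex bytes 6a 37 is 2 bytes ≤ B = 5; zero-pad to 5 bytes: K' = 6a 37 00 00 00.

6a37000000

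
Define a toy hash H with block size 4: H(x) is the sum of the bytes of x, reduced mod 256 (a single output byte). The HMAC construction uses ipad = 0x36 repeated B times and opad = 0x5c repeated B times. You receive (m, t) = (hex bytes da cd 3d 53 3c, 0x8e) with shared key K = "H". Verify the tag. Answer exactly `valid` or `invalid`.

invalid

Key "H" = 48 is 1 byte ≤ B = 4; zero-pad to 4 bytes: K' = 48 00 00 00.
K' ⊕ ipad = 7e 36 36 36; K' ⊕ opad = 14 5c 5c 5c.
Inner hash: sum = 126+54+54+54+218+205+61+83+60 = 915; mod 256 = 147 → 93.
Outer hash (recomputed tag): sum = 20+92+92+92+147 = 443; mod 256 = 187 → bb.
Recomputed tag = bb; claimed = 8e → mismatch.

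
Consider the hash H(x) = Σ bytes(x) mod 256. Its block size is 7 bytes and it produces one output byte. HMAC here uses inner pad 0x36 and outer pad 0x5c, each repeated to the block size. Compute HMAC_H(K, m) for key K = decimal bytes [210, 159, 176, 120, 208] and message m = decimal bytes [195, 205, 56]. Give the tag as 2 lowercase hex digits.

20

Key decimal bytes [210, 159, 176, 120, 208] = d2 9f b0 78 d0 is 5 bytes ≤ B = 7; zero-pad to 7 bytes: K' = d2 9f b0 78 d0 00 00.
K' ⊕ ipad = e4 a9 86 4e e6 36 36.  K' ⊕ opad = 8e c3 ec 24 8c 5c 5c.
Inner input = (K'⊕ipad) ∥ m = e4 a9 86 4e e6 36 36 ∥ c3 cd 38.
Inner hash: sum = 228+169+134+78+230+54+54+195+205+56 = 1403; mod 256 = 123 → 7b.
Outer input = (K'⊕opad) ∥ inner = 8e c3 ec 24 8c 5c 5c ∥ 7b.
Outer hash (tag): sum = 142+195+236+36+140+92+92+123 = 1056; mod 256 = 32 → 20.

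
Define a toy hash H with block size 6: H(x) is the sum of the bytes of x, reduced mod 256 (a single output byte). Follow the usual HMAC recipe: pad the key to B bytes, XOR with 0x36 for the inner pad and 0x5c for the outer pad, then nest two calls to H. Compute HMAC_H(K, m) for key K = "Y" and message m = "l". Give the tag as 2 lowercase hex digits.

Key "Y" = 59 is 1 byte ≤ B = 6; zero-pad to 6 bytes: K' = 59 00 00 00 00 00.
K' ⊕ ipad = 6f 36 36 36 36 36.  K' ⊕ opad = 05 5c 5c 5c 5c 5c.
Inner input = (K'⊕ipad) ∥ m = 6f 36 36 36 36 36 ∥ 6c.
Inner hash: sum = 111+54+54+54+54+54+108 = 489; mod 256 = 233 → e9.
Outer input = (K'⊕opad) ∥ inner = 05 5c 5c 5c 5c 5c ∥ e9.
Outer hash (tag): sum = 5+92+92+92+92+92+233 = 698; mod 256 = 186 → ba.

ba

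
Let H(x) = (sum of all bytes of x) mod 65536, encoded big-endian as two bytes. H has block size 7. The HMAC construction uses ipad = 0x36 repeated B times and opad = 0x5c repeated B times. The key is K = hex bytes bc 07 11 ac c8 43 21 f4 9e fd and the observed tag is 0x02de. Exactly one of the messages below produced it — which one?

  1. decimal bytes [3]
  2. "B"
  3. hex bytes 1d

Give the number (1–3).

1

Key hex bytes bc 07 11 ac c8 43 21 f4 9e fd is 10 bytes > B = 7, so hash it first: H(key) = 05 3b, then zero-pad to 7 bytes: K' = 05 3b 00 00 00 00 00.
K' ⊕ ipad = 33 0d 36 36 36 36 36; K' ⊕ opad = 59 67 5c 5c 5c 5c 5c.
m1: inner = H(33 0d 36 36 36 36 36 03) = 01 51; tag = H(59 67 5c 5c 5c 5c 5c 01 51) = 02de ← matches
m2: inner = H(33 0d 36 36 36 36 36 42) = 01 90; tag = H(59 67 5c 5c 5c 5c 5c 01 90) = 031d
m3: inner = H(33 0d 36 36 36 36 36 1d) = 01 6b; tag = H(59 67 5c 5c 5c 5c 5c 01 6b) = 02f8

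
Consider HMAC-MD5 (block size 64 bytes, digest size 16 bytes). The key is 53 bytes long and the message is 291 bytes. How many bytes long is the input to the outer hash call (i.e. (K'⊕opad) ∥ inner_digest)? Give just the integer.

80

Key is 53 ≤ 64 bytes, zero-padded: |K'| = 64.
Outer input = (K'⊕opad) ∥ H(inner) → 64 + 16 = 80 bytes.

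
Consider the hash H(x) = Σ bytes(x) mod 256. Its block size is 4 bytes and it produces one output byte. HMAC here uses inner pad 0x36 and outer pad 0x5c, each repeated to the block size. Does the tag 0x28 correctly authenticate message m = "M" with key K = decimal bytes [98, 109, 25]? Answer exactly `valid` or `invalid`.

Key decimal bytes [98, 109, 25] = 62 6d 19 is 3 bytes ≤ B = 4; zero-pad to 4 bytes: K' = 62 6d 19 00.
K' ⊕ ipad = 54 5b 2f 36; K' ⊕ opad = 3e 31 45 5c.
Inner hash: sum = 84+91+47+54+77 = 353; mod 256 = 97 → 61.
Outer hash (recomputed tag): sum = 62+49+69+92+97 = 369; mod 256 = 113 → 71.
Recomputed tag = 71; claimed = 28 → mismatch.

invalid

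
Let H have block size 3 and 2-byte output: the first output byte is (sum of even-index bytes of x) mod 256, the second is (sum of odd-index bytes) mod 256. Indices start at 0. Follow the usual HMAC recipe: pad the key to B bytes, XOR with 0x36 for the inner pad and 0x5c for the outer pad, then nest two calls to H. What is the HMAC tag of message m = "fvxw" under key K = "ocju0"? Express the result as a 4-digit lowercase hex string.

7de6

Key "ocju0" = 6f 63 6a 75 30 is 5 bytes > B = 3, so hash it first: H(key) = 09 d8, then zero-pad to 3 bytes: K' = 09 d8 00.
K' ⊕ ipad = 3f ee 36.  K' ⊕ opad = 55 84 5c.
Inner input = (K'⊕ipad) ∥ m = 3f ee 36 ∥ 66 76 78 77.
Inner hash: even-index sum = 354 mod 256 = 98; odd-index sum = 460 mod 256 = 204 → 62 cc.
Outer input = (K'⊕opad) ∥ inner = 55 84 5c ∥ 62 cc.
Outer hash (tag): even-index sum = 381 mod 256 = 125; odd-index sum = 230 mod 256 = 230 → 7d e6.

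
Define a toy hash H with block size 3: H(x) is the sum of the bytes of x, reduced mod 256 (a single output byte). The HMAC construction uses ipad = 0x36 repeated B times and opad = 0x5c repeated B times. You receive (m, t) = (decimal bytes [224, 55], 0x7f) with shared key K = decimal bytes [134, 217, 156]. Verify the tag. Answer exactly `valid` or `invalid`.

Key decimal bytes [134, 217, 156] = 86 d9 9c is exactly B = 3 bytes: K' = 86 d9 9c.
K' ⊕ ipad = b0 ef aa; K' ⊕ opad = da 85 c0.
Inner hash: sum = 176+239+170+224+55 = 864; mod 256 = 96 → 60.
Outer hash (recomputed tag): sum = 218+133+192+96 = 639; mod 256 = 127 → 7f.
Recomputed tag = 7f; claimed = 7f → match.

valid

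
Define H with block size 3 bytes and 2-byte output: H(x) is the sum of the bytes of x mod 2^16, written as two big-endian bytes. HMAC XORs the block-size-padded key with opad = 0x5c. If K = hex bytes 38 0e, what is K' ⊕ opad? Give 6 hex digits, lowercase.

64525c

Key hex bytes 38 0e is 2 bytes ≤ B = 3; zero-pad to 3 bytes: K' = 38 0e 00.
XOR each byte with 0x5c: 38⊕5c=64, 0e⊕5c=52, 00⊕5c=5c.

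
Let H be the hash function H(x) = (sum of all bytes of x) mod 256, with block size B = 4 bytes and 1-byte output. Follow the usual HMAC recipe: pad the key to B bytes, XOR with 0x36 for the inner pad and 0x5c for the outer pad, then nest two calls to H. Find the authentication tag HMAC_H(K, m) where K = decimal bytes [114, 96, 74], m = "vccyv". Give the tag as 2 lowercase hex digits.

Key decimal bytes [114, 96, 74] = 72 60 4a is 3 bytes ≤ B = 4; zero-pad to 4 bytes: K' = 72 60 4a 00.
K' ⊕ ipad = 44 56 7c 36.  K' ⊕ opad = 2e 3c 16 5c.
Inner input = (K'⊕ipad) ∥ m = 44 56 7c 36 ∥ 76 63 63 79 76.
Inner hash: sum = 68+86+124+54+118+99+99+121+118 = 887; mod 256 = 119 → 77.
Outer input = (K'⊕opad) ∥ inner = 2e 3c 16 5c ∥ 77.
Outer hash (tag): sum = 46+60+22+92+119 = 339; mod 256 = 83 → 53.

53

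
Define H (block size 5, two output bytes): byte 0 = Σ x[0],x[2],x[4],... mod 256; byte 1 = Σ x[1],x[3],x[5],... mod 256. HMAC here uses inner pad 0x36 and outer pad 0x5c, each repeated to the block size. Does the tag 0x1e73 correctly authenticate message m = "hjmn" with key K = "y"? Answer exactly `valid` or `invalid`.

invalid

Key "y" = 79 is 1 byte ≤ B = 5; zero-pad to 5 bytes: K' = 79 00 00 00 00.
K' ⊕ ipad = 4f 36 36 36 36; K' ⊕ opad = 25 5c 5c 5c 5c.
Inner hash: even-index sum = 403 mod 256 = 147; odd-index sum = 321 mod 256 = 65 → 93 41.
Outer hash (recomputed tag): even-index sum = 286 mod 256 = 30; odd-index sum = 331 mod 256 = 75 → 1e 4b.
Recomputed tag = 1e4b; claimed = 1e73 → mismatch.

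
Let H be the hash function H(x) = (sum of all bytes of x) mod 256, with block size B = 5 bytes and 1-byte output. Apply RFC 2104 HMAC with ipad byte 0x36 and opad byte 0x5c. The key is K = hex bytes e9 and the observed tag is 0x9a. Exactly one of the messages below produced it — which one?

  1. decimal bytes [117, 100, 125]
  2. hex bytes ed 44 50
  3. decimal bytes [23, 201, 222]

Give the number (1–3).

3

Key hex bytes e9 is 1 byte ≤ B = 5; zero-pad to 5 bytes: K' = e9 00 00 00 00.
K' ⊕ ipad = df 36 36 36 36; K' ⊕ opad = b5 5c 5c 5c 5c.
m1: inner = H(df 36 36 36 36 75 64 7d) = 0d; tag = H(b5 5c 5c 5c 5c 0d) = 32
m2: inner = H(df 36 36 36 36 ed 44 50) = 38; tag = H(b5 5c 5c 5c 5c 38) = 5d
m3: inner = H(df 36 36 36 36 17 c9 de) = 75; tag = H(b5 5c 5c 5c 5c 75) = 9a ← matches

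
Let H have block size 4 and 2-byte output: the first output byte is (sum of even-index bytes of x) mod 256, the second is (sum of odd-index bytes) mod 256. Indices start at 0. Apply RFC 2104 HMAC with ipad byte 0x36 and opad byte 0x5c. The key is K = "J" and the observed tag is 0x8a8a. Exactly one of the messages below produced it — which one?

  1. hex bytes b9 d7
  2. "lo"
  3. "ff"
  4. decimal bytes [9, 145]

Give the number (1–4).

Key "J" = 4a is 1 byte ≤ B = 4; zero-pad to 4 bytes: K' = 4a 00 00 00.
K' ⊕ ipad = 7c 36 36 36; K' ⊕ opad = 16 5c 5c 5c.
m1: inner = H(7c 36 36 36 b9 d7) = 6b 43; tag = H(16 5c 5c 5c 6b 43) = ddfb
m2: inner = H(7c 36 36 36 6c 6f) = 1e db; tag = H(16 5c 5c 5c 1e db) = 9093
m3: inner = H(7c 36 36 36 66 66) = 18 d2; tag = H(16 5c 5c 5c 18 d2) = 8a8a ← matches
m4: inner = H(7c 36 36 36 09 91) = bb fd; tag = H(16 5c 5c 5c bb fd) = 2db5

3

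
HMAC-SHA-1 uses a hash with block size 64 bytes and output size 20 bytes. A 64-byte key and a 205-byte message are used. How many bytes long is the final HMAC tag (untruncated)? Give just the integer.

The tag is one SHA-1 digest: 20 bytes.

20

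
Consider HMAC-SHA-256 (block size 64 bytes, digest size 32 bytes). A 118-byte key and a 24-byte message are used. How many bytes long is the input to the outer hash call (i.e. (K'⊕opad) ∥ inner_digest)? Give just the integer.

Key is 118 > 64 bytes, so it is hashed to 32 bytes then zero-padded to 64: |K'| = 64.
Outer input = (K'⊕opad) ∥ H(inner) → 64 + 32 = 96 bytes.

96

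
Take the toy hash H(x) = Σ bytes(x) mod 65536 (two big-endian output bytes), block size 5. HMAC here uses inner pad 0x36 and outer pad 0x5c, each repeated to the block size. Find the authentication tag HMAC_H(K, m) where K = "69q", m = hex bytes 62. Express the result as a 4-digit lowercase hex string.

Key "69q" = 36 39 71 is 3 bytes ≤ B = 5; zero-pad to 5 bytes: K' = 36 39 71 00 00.
K' ⊕ ipad = 00 0f 47 36 36.  K' ⊕ opad = 6a 65 2d 5c 5c.
Inner input = (K'⊕ipad) ∥ m = 00 0f 47 36 36 ∥ 62.
Inner hash: sum = 0+15+71+54+54+98 = 292 → 01 24.
Outer input = (K'⊕opad) ∥ inner = 6a 65 2d 5c 5c ∥ 01 24.
Outer hash (tag): sum = 106+101+45+92+92+1+36 = 473 → 01 d9.

01d9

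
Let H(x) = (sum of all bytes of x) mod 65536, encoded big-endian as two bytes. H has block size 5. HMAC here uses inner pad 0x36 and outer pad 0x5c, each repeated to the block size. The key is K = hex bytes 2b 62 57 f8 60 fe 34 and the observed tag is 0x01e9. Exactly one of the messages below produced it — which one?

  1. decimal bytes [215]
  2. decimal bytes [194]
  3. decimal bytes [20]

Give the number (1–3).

Key hex bytes 2b 62 57 f8 60 fe 34 is 7 bytes > B = 5, so hash it first: H(key) = 03 6e, then zero-pad to 5 bytes: K' = 03 6e 00 00 00.
K' ⊕ ipad = 35 58 36 36 36; K' ⊕ opad = 5f 32 5c 5c 5c.
m1: inner = H(35 58 36 36 36 d7) = 02 06; tag = H(5f 32 5c 5c 5c 02 06) = 01ad
m2: inner = H(35 58 36 36 36 c2) = 01 f1; tag = H(5f 32 5c 5c 5c 01 f1) = 0297
m3: inner = H(35 58 36 36 36 14) = 01 43; tag = H(5f 32 5c 5c 5c 01 43) = 01e9 ← matches

3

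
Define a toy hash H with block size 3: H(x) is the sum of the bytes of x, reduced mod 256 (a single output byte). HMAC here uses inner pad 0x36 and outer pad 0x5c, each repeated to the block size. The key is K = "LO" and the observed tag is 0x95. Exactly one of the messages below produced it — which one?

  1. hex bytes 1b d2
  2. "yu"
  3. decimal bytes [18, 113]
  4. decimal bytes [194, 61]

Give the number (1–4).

1

Key "LO" = 4c 4f is 2 bytes ≤ B = 3; zero-pad to 3 bytes: K' = 4c 4f 00.
K' ⊕ ipad = 7a 79 36; K' ⊕ opad = 10 13 5c.
m1: inner = H(7a 79 36 1b d2) = 16; tag = H(10 13 5c 16) = 95 ← matches
m2: inner = H(7a 79 36 79 75) = 17; tag = H(10 13 5c 17) = 96
m3: inner = H(7a 79 36 12 71) = ac; tag = H(10 13 5c ac) = 2b
m4: inner = H(7a 79 36 c2 3d) = 28; tag = H(10 13 5c 28) = a7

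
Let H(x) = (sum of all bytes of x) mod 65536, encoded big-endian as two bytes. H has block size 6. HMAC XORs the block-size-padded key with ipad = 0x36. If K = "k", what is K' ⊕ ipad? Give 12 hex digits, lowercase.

5d3636363636

Key "k" = 6b is 1 byte ≤ B = 6; zero-pad to 6 bytes: K' = 6b 00 00 00 00 00.
XOR each byte with 0x36: 6b⊕36=5d, 00⊕36=36, 00⊕36=36, 00⊕36=36, 00⊕36=36, 00⊕36=36.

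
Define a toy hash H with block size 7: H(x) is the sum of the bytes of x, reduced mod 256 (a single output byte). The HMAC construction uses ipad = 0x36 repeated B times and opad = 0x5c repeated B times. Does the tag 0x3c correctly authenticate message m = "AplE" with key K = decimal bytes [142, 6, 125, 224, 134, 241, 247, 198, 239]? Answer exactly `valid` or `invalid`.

invalid

Key decimal bytes [142, 6, 125, 224, 134, 241, 247, 198, 239] = 8e 06 7d e0 86 f1 f7 c6 ef is 9 bytes > B = 7, so hash it first: H(key) = 14, then zero-pad to 7 bytes: K' = 14 00 00 00 00 00 00.
K' ⊕ ipad = 22 36 36 36 36 36 36; K' ⊕ opad = 48 5c 5c 5c 5c 5c 5c.
Inner hash: sum = 34+54+54+54+54+54+54+65+112+108+69 = 712; mod 256 = 200 → c8.
Outer hash (recomputed tag): sum = 72+92+92+92+92+92+92+200 = 824; mod 256 = 56 → 38.
Recomputed tag = 38; claimed = 3c → mismatch.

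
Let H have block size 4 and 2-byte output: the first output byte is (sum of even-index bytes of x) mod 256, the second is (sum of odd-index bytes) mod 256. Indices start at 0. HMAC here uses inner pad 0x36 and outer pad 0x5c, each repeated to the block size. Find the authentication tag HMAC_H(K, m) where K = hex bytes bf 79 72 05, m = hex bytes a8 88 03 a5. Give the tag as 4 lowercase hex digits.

892d

Key hex bytes bf 79 72 05 is exactly B = 4 bytes: K' = bf 79 72 05.
K' ⊕ ipad = 89 4f 44 33.  K' ⊕ opad = e3 25 2e 59.
Inner input = (K'⊕ipad) ∥ m = 89 4f 44 33 ∥ a8 88 03 a5.
Inner hash: even-index sum = 376 mod 256 = 120; odd-index sum = 431 mod 256 = 175 → 78 af.
Outer input = (K'⊕opad) ∥ inner = e3 25 2e 59 ∥ 78 af.
Outer hash (tag): even-index sum = 393 mod 256 = 137; odd-index sum = 301 mod 256 = 45 → 89 2d.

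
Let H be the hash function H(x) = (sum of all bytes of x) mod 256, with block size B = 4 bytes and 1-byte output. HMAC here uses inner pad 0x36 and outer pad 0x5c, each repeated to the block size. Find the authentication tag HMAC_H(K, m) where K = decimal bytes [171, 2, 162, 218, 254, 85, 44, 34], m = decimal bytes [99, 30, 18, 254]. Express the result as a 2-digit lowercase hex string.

Key decimal bytes [171, 2, 162, 218, 254, 85, 44, 34] = ab 02 a2 da fe 55 2c 22 is 8 bytes > B = 4, so hash it first: H(key) = ca, then zero-pad to 4 bytes: K' = ca 00 00 00.
K' ⊕ ipad = fc 36 36 36.  K' ⊕ opad = 96 5c 5c 5c.
Inner input = (K'⊕ipad) ∥ m = fc 36 36 36 ∥ 63 1e 12 fe.
Inner hash: sum = 252+54+54+54+99+30+18+254 = 815; mod 256 = 47 → 2f.
Outer input = (K'⊕opad) ∥ inner = 96 5c 5c 5c ∥ 2f.
Outer hash (tag): sum = 150+92+92+92+47 = 473; mod 256 = 217 → d9.

d9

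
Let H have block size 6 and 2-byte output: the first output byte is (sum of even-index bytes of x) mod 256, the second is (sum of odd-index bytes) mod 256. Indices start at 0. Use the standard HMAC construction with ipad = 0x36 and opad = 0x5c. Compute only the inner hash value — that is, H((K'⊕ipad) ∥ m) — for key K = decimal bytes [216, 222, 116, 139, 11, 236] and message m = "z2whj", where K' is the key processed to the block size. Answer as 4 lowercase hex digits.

Key decimal bytes [216, 222, 116, 139, 11, 236] = d8 de 74 8b 0b ec is exactly B = 6 bytes: K' = d8 de 74 8b 0b ec.
K' ⊕ ipad = ee e8 42 bd 3d da.
Inner input = ee e8 42 bd 3d da ∥ 7a 32 77 68 6a.
Inner hash: even-index sum = 712 mod 256 = 200; odd-index sum = 793 mod 256 = 25 → c8 19.

c819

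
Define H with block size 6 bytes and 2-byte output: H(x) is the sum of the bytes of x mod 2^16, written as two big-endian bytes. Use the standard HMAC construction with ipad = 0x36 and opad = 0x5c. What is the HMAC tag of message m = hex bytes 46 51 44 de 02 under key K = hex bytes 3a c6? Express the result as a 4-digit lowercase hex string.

0302

Key hex bytes 3a c6 is 2 bytes ≤ B = 6; zero-pad to 6 bytes: K' = 3a c6 00 00 00 00.
K' ⊕ ipad = 0c f0 36 36 36 36.  K' ⊕ opad = 66 9a 5c 5c 5c 5c.
Inner input = (K'⊕ipad) ∥ m = 0c f0 36 36 36 36 ∥ 46 51 44 de 02.
Inner hash: sum = 12+240+54+54+54+54+70+81+68+222+2 = 911 → 03 8f.
Outer input = (K'⊕opad) ∥ inner = 66 9a 5c 5c 5c 5c ∥ 03 8f.
Outer hash (tag): sum = 102+154+92+92+92+92+3+143 = 770 → 03 02.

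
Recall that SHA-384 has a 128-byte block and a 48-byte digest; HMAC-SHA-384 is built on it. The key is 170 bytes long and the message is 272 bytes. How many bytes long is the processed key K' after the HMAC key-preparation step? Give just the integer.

Key is 170 > 128 bytes, so it is hashed to 48 bytes then zero-padded to 128: |K'| = 128.

128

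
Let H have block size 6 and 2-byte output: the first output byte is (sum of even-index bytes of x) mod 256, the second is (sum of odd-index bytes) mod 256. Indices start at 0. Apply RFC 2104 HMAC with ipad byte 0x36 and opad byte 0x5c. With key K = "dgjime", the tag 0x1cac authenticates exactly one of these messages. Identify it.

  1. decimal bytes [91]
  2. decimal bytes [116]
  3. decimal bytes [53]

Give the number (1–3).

Key "dgjime" = 64 67 6a 69 6d 65 is exactly B = 6 bytes: K' = 64 67 6a 69 6d 65.
K' ⊕ ipad = 52 51 5c 5f 5b 53; K' ⊕ opad = 38 3b 36 35 31 39.
m1: inner = H(52 51 5c 5f 5b 53 5b) = 64 03; tag = H(38 3b 36 35 31 39 64 03) = 03ac
m2: inner = H(52 51 5c 5f 5b 53 74) = 7d 03; tag = H(38 3b 36 35 31 39 7d 03) = 1cac ← matches
m3: inner = H(52 51 5c 5f 5b 53 35) = 3e 03; tag = H(38 3b 36 35 31 39 3e 03) = ddac

2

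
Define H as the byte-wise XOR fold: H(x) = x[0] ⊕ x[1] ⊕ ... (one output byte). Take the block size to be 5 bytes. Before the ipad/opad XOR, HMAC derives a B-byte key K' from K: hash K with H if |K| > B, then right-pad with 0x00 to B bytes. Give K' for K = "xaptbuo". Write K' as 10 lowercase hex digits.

|K| = 7 > B = 5, so first hash the key.
H(K): XOR 78⊕61⊕70⊕74⊕62⊕75⊕6f = 65.
Zero-pad H(K) = 65 to 5 bytes: K' = 65 00 00 00 00.

6500000000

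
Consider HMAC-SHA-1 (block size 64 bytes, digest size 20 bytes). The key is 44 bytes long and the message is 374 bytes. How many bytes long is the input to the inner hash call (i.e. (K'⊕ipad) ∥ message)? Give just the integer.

438

Key is 44 ≤ 64 bytes, zero-padded: |K'| = 64.
Inner input = (K'⊕ipad) ∥ m → 64 + 374 = 438 bytes.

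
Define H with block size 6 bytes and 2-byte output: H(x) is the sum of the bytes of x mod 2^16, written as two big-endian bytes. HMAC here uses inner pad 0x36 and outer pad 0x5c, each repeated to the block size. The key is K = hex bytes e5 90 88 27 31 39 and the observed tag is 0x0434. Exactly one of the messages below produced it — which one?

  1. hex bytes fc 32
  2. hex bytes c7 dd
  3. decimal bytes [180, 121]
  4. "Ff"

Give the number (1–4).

3

Key hex bytes e5 90 88 27 31 39 is exactly B = 6 bytes: K' = e5 90 88 27 31 39.
K' ⊕ ipad = d3 a6 be 11 07 0f; K' ⊕ opad = b9 cc d4 7b 6d 65.
m1: inner = H(d3 a6 be 11 07 0f fc 32) = 03 8c; tag = H(b9 cc d4 7b 6d 65 03 8c) = 0435
m2: inner = H(d3 a6 be 11 07 0f c7 dd) = 04 02; tag = H(b9 cc d4 7b 6d 65 04 02) = 03ac
m3: inner = H(d3 a6 be 11 07 0f b4 79) = 03 8b; tag = H(b9 cc d4 7b 6d 65 03 8b) = 0434 ← matches
m4: inner = H(d3 a6 be 11 07 0f 46 66) = 03 0a; tag = H(b9 cc d4 7b 6d 65 03 0a) = 03b3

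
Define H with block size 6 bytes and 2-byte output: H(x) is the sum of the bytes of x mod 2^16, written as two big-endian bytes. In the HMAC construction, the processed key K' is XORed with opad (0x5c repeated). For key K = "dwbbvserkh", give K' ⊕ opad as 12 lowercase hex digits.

586e5c5c5c5c

Key "dwbbvserkh" = 64 77 62 62 76 73 65 72 6b 68 is 10 bytes > B = 6, so hash it first: H(key) = 04 32, then zero-pad to 6 bytes: K' = 04 32 00 00 00 00.
XOR each byte with 0x5c: 04⊕5c=58, 32⊕5c=6e, 00⊕5c=5c, 00⊕5c=5c, 00⊕5c=5c, 00⊕5c=5c.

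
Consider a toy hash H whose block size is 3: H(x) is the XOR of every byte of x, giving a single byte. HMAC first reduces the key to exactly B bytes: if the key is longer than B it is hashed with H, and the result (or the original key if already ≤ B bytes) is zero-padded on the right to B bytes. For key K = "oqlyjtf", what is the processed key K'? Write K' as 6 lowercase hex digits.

730000

|K| = 7 > B = 3, so first hash the key.
H(K): XOR 6f⊕71⊕6c⊕79⊕6a⊕74⊕66 = 73.
Zero-pad H(K) = 73 to 3 bytes: K' = 73 00 00.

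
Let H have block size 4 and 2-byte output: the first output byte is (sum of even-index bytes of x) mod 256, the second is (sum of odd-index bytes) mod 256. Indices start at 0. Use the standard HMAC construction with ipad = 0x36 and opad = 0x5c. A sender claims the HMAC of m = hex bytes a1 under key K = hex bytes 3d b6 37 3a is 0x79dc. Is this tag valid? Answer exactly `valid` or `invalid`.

Key hex bytes 3d b6 37 3a is exactly B = 4 bytes: K' = 3d b6 37 3a.
K' ⊕ ipad = 0b 80 01 0c; K' ⊕ opad = 61 ea 6b 66.
Inner hash: even-index sum = 173 mod 256 = 173; odd-index sum = 140 mod 256 = 140 → ad 8c.
Outer hash (recomputed tag): even-index sum = 377 mod 256 = 121; odd-index sum = 476 mod 256 = 220 → 79 dc.
Recomputed tag = 79dc; claimed = 79dc → match.

valid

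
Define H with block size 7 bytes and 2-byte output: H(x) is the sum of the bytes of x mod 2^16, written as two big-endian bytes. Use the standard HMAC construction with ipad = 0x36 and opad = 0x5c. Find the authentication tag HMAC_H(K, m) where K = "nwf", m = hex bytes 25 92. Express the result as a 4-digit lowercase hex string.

0281

Key "nwf" = 6e 77 66 is 3 bytes ≤ B = 7; zero-pad to 7 bytes: K' = 6e 77 66 00 00 00 00.
K' ⊕ ipad = 58 41 50 36 36 36 36.  K' ⊕ opad = 32 2b 3a 5c 5c 5c 5c.
Inner input = (K'⊕ipad) ∥ m = 58 41 50 36 36 36 36 ∥ 25 92.
Inner hash: sum = 88+65+80+54+54+54+54+37+146 = 632 → 02 78.
Outer input = (K'⊕opad) ∥ inner = 32 2b 3a 5c 5c 5c 5c ∥ 02 78.
Outer hash (tag): sum = 50+43+58+92+92+92+92+2+120 = 641 → 02 81.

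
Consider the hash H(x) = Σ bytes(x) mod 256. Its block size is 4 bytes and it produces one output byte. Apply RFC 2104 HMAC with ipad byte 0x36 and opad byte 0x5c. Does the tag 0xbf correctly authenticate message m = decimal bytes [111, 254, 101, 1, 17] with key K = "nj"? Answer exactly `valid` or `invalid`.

Key "nj" = 6e 6a is 2 bytes ≤ B = 4; zero-pad to 4 bytes: K' = 6e 6a 00 00.
K' ⊕ ipad = 58 5c 36 36; K' ⊕ opad = 32 36 5c 5c.
Inner hash: sum = 88+92+54+54+111+254+101+1+17 = 772; mod 256 = 4 → 04.
Outer hash (recomputed tag): sum = 50+54+92+92+4 = 292; mod 256 = 36 → 24.
Recomputed tag = 24; claimed = bf → mismatch.

invalid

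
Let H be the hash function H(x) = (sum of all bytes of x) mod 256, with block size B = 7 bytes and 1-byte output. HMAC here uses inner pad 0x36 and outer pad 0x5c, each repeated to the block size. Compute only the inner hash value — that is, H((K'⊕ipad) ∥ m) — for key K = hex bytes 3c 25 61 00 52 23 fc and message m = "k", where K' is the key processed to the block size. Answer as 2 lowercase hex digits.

58

Key hex bytes 3c 25 61 00 52 23 fc is exactly B = 7 bytes: K' = 3c 25 61 00 52 23 fc.
K' ⊕ ipad = 0a 13 57 36 64 15 ca.
Inner input = 0a 13 57 36 64 15 ca ∥ 6b.
Inner hash: sum = 10+19+87+54+100+21+202+107 = 600; mod 256 = 88 → 58.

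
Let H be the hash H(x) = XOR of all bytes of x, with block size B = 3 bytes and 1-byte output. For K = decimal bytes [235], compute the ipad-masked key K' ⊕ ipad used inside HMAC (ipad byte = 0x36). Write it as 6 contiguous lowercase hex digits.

dd3636

Key decimal bytes [235] = eb is 1 byte ≤ B = 3; zero-pad to 3 bytes: K' = eb 00 00.
XOR each byte with 0x36: eb⊕36=dd, 00⊕36=36, 00⊕36=36.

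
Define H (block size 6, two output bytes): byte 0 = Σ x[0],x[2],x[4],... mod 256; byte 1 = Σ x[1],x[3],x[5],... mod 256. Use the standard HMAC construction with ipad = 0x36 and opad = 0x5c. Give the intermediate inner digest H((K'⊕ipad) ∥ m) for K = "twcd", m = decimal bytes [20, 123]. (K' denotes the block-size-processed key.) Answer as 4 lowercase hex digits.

e144

Key "twcd" = 74 77 63 64 is 4 bytes ≤ B = 6; zero-pad to 6 bytes: K' = 74 77 63 64 00 00.
K' ⊕ ipad = 42 41 55 52 36 36.
Inner input = 42 41 55 52 36 36 ∥ 14 7b.
Inner hash: even-index sum = 225 mod 256 = 225; odd-index sum = 324 mod 256 = 68 → e1 44.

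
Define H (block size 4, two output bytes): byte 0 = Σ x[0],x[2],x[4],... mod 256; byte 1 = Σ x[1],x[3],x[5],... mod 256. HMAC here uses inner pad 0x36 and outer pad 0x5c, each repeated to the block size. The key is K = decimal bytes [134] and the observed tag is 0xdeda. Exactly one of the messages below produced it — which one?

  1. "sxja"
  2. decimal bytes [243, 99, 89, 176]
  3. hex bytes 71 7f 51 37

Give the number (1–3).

3

Key decimal bytes [134] = 86 is 1 byte ≤ B = 4; zero-pad to 4 bytes: K' = 86 00 00 00.
K' ⊕ ipad = b0 36 36 36; K' ⊕ opad = da 5c 5c 5c.
m1: inner = H(b0 36 36 36 73 78 6a 61) = c3 45; tag = H(da 5c 5c 5c c3 45) = f9fd
m2: inner = H(b0 36 36 36 f3 63 59 b0) = 32 7f; tag = H(da 5c 5c 5c 32 7f) = 6837
m3: inner = H(b0 36 36 36 71 7f 51 37) = a8 22; tag = H(da 5c 5c 5c a8 22) = deda ← matches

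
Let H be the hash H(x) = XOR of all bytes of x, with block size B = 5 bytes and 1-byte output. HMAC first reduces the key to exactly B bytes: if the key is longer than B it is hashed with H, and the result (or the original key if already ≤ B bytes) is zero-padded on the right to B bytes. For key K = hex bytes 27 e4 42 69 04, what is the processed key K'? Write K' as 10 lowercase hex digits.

27e4426904

Key hex bytes 27 e4 42 69 04 is exactly B = 5 bytes: K' = 27 e4 42 69 04.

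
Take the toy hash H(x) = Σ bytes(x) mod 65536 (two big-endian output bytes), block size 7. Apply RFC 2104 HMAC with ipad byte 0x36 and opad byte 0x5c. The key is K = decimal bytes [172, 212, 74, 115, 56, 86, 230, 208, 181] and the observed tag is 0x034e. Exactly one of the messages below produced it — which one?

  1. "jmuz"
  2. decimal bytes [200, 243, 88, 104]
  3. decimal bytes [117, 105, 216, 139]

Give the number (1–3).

2

Key decimal bytes [172, 212, 74, 115, 56, 86, 230, 208, 181] = ac d4 4a 73 38 56 e6 d0 b5 is 9 bytes > B = 7, so hash it first: H(key) = 05 36, then zero-pad to 7 bytes: K' = 05 36 00 00 00 00 00.
K' ⊕ ipad = 33 00 36 36 36 36 36; K' ⊕ opad = 59 6a 5c 5c 5c 5c 5c.
m1: inner = H(33 00 36 36 36 36 36 6a 6d 75 7a) = 03 07; tag = H(59 6a 5c 5c 5c 5c 5c 03 07) = 0299
m2: inner = H(33 00 36 36 36 36 36 c8 f3 58 68) = 03 bc; tag = H(59 6a 5c 5c 5c 5c 5c 03 bc) = 034e ← matches
m3: inner = H(33 00 36 36 36 36 36 75 69 d8 8b) = 03 82; tag = H(59 6a 5c 5c 5c 5c 5c 03 82) = 0314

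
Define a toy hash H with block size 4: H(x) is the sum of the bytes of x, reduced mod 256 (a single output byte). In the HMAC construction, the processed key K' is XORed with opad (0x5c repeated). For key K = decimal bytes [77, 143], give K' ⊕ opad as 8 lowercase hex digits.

11d35c5c

Key decimal bytes [77, 143] = 4d 8f is 2 bytes ≤ B = 4; zero-pad to 4 bytes: K' = 4d 8f 00 00.
XOR each byte with 0x5c: 4d⊕5c=11, 8f⊕5c=d3, 00⊕5c=5c, 00⊕5c=5c.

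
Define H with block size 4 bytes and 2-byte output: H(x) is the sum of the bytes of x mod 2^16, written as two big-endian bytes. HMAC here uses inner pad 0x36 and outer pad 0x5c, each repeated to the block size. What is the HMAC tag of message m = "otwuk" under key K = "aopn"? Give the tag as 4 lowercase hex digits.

0159

Key "aopn" = 61 6f 70 6e is exactly B = 4 bytes: K' = 61 6f 70 6e.
K' ⊕ ipad = 57 59 46 58.  K' ⊕ opad = 3d 33 2c 32.
Inner input = (K'⊕ipad) ∥ m = 57 59 46 58 ∥ 6f 74 77 75 6b.
Inner hash: sum = 87+89+70+88+111+116+119+117+107 = 904 → 03 88.
Outer input = (K'⊕opad) ∥ inner = 3d 33 2c 32 ∥ 03 88.
Outer hash (tag): sum = 61+51+44+50+3+136 = 345 → 01 59.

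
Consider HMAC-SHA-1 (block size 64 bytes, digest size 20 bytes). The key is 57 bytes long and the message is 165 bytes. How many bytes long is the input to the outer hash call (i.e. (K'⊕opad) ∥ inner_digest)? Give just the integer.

84

Key is 57 ≤ 64 bytes, zero-padded: |K'| = 64.
Outer input = (K'⊕opad) ∥ H(inner) → 64 + 20 = 84 bytes.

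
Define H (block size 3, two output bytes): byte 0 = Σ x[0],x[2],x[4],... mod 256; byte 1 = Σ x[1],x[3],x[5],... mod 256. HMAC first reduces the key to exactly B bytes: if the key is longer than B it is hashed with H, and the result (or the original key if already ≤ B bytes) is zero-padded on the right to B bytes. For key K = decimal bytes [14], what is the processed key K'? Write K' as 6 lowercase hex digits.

0e0000

Key decimal bytes [14] = 0e is 1 byte ≤ B = 3; zero-pad to 3 bytes: K' = 0e 00 00.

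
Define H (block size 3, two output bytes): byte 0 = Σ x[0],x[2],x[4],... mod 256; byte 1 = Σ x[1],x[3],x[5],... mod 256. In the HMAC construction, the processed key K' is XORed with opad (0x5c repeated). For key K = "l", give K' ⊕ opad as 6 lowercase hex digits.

Key "l" = 6c is 1 byte ≤ B = 3; zero-pad to 3 bytes: K' = 6c 00 00.
XOR each byte with 0x5c: 6c⊕5c=30, 00⊕5c=5c, 00⊕5c=5c.

305c5c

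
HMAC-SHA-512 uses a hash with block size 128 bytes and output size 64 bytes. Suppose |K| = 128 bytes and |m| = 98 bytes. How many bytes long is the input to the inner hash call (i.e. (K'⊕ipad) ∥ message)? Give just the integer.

Key is 128 ≤ 128 bytes, zero-padded: |K'| = 128.
Inner input = (K'⊕ipad) ∥ m → 128 + 98 = 226 bytes.

226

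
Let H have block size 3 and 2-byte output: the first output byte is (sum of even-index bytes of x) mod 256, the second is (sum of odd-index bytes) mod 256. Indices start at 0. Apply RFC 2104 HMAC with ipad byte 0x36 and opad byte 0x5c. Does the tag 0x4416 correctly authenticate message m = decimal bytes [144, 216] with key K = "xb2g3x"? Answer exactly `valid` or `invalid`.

Key "xb2g3x" = 78 62 32 67 33 78 is 6 bytes > B = 3, so hash it first: H(key) = dd 41, then zero-pad to 3 bytes: K' = dd 41 00.
K' ⊕ ipad = eb 77 36; K' ⊕ opad = 81 1d 5c.
Inner hash: even-index sum = 505 mod 256 = 249; odd-index sum = 263 mod 256 = 7 → f9 07.
Outer hash (recomputed tag): even-index sum = 228 mod 256 = 228; odd-index sum = 278 mod 256 = 22 → e4 16.
Recomputed tag = e416; claimed = 4416 → mismatch.

invalid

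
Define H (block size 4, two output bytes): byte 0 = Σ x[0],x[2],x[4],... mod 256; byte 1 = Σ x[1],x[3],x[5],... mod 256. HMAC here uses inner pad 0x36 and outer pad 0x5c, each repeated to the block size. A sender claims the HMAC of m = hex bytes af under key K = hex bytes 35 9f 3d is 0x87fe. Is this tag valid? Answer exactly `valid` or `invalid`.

Key hex bytes 35 9f 3d is 3 bytes ≤ B = 4; zero-pad to 4 bytes: K' = 35 9f 3d 00.
K' ⊕ ipad = 03 a9 0b 36; K' ⊕ opad = 69 c3 61 5c.
Inner hash: even-index sum = 189 mod 256 = 189; odd-index sum = 223 mod 256 = 223 → bd df.
Outer hash (recomputed tag): even-index sum = 391 mod 256 = 135; odd-index sum = 510 mod 256 = 254 → 87 fe.
Recomputed tag = 87fe; claimed = 87fe → match.

valid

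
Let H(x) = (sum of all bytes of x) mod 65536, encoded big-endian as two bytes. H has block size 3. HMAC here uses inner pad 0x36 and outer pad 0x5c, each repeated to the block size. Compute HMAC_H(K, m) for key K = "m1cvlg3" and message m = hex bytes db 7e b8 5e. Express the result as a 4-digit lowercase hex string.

0102

Key "m1cvlg3" = 6d 31 63 76 6c 67 33 is 7 bytes > B = 3, so hash it first: H(key) = 02 7d, then zero-pad to 3 bytes: K' = 02 7d 00.
K' ⊕ ipad = 34 4b 36.  K' ⊕ opad = 5e 21 5c.
Inner input = (K'⊕ipad) ∥ m = 34 4b 36 ∥ db 7e b8 5e.
Inner hash: sum = 52+75+54+219+126+184+94 = 804 → 03 24.
Outer input = (K'⊕opad) ∥ inner = 5e 21 5c ∥ 03 24.
Outer hash (tag): sum = 94+33+92+3+36 = 258 → 01 02.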